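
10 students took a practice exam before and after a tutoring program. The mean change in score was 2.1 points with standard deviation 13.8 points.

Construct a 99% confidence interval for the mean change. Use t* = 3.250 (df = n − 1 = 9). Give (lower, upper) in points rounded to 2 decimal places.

(-12.08, 16.28)

This is a matched-pairs design, so SE = s_d/√n = 13.8/√10 = 4.3639.
Margin = 3.250 × 4.3639 = 14.1827; the interval is 2.1 ± 14.1827 = (-12.08, 16.28).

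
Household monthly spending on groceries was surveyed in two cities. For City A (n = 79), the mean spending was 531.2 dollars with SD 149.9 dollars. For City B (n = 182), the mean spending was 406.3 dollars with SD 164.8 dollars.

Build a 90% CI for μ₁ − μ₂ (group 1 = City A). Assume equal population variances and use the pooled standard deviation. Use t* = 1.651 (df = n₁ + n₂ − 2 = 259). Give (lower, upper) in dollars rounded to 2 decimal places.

(89.21, 160.59)

Pooled variance s_p² = [78·149.9² + 181·164.8²] / (79+182−2) = 25746.8997, so s_p = 160.4584.
SE_diff = s_p·√(1/n₁ + 1/n₂) = 160.4584·√(1/79 + 1/182) = 21.6189.
t* = 1.651; margin = 1.651 × 21.6189 = 35.6928.
Difference = 531.2 − 406.3 = 124.9000.
124.9000 ± 35.6928 → (89.21, 160.59).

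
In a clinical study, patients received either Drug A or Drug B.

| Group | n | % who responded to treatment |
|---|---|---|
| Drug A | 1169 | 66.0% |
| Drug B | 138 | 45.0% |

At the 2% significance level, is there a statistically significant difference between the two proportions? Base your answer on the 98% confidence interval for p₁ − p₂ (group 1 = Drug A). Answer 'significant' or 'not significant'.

The two standard errors are √(0.6600×0.3400/1169) = 0.01385 and √(0.4500×0.5500/138) = 0.04235.
Because the samples are independent, SE_diff = √(0.01385² + 0.04235²) = 0.04456.
Using z* = 2.326 for 98%, ME = 2.326 × 0.04456 = 0.10365.
p̂₁ − p̂₂ = 0.2100; interval 0.2100 ± 0.10365 gives (0.10635, 0.31365).
The interval (0.10635, 0.31365) does not contain 0, so the difference is significant.

significant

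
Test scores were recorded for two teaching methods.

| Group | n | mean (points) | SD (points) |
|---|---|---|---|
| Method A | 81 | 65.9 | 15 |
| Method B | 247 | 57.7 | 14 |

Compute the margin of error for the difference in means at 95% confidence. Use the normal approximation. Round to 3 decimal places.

Per-group SEs: s₁/√n₁ = 15/√81 = 1.6667, s₂/√n₂ = 14/√247 = 0.8908.
Unpooled SE of the difference: √(2.77788889 + 0.79352464) = 1.8898.
Margin of error = z* · SE = 1.960 × 1.8898 = 3.7040.

3.704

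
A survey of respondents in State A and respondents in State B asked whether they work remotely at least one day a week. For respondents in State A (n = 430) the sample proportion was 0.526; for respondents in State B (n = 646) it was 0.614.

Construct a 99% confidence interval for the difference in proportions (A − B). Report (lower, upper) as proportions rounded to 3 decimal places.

(-0.167, -0.009)

Each SE is √(p̂(1−p̂)/n): √(0.5260·0.4740/430) = 0.02408 and √(0.6140·0.3860/646) = 0.01915.
SE(p̂₁ − p̂₂) = √(SE₁² + SE₂²) = √(0.0005798464 + 0.0003667225) = 0.03077, since the two samples are independent.
At 99% confidence z* = 2.576; margin = 2.576 × 0.03077 = 0.07926.
The difference is 0.5260 − 0.6140 = -0.0880, so the interval is -0.0880 ± 0.07926 = (-0.167, -0.009).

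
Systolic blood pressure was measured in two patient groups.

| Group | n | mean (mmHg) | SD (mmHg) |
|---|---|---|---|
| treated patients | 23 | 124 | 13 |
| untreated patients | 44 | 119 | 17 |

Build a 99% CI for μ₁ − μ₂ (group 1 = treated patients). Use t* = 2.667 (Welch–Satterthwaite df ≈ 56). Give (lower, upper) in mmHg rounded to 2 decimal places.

SE₁ = s₁/√n₁ = 13/√23 = 2.7107; SE₂ = 17/√44 = 2.5628.
Independent samples, unequal variances: SE_diff = √(SE₁² + SE₂²) = √(7.34789449 + 6.56794384) = 3.7304.
t* = 2.667, so margin of error = 2.667 × 3.7304 = 9.9490.
Difference in means = 124 − 119 = 5.0000.
5.0000 ± 9.9490 → (-4.95, 14.95).

(-4.95, 14.95)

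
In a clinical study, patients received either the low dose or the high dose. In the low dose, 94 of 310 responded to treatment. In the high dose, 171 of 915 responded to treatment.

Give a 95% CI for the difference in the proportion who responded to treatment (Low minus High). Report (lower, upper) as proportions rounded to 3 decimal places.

(0.059, 0.173)

Sample proportions: 94/310 = 0.3032, 171/915 = 0.1869.
Each SE is √(p̂(1−p̂)/n): √(0.3032·0.6968/310) = 0.02611 and √(0.1869·0.8131/915) = 0.01289.
SE(p̂₁ − p̂₂) = √(SE₁² + SE₂²) = √(0.0006817321 + 0.0001661521) = 0.02912, since the two samples are independent.
At 95% confidence z* = 1.960; margin = 1.960 × 0.02912 = 0.05708.
The difference is 0.3032 − 0.1869 = 0.1163, so the interval is 0.1163 ± 0.05708 = (0.059, 0.173).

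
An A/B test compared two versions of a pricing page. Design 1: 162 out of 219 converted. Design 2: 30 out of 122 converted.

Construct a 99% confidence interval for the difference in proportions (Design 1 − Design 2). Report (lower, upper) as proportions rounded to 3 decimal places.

Sample proportions: 162/219 = 0.7397, 30/122 = 0.2459.
Each SE is √(p̂(1−p̂)/n): √(0.7397·0.2603/219) = 0.02965 and √(0.2459·0.7541/122) = 0.03899.
SE(p̂₁ − p̂₂) = √(SE₁² + SE₂²) = √(0.0008791225 + 0.0015202201) = 0.04898, since the two samples are independent.
At 99% confidence z* = 2.576; margin = 2.576 × 0.04898 = 0.12617.
The difference is 0.7397 − 0.2459 = 0.4938, so the interval is 0.4938 ± 0.12617 = (0.368, 0.620).

(0.368, 0.620)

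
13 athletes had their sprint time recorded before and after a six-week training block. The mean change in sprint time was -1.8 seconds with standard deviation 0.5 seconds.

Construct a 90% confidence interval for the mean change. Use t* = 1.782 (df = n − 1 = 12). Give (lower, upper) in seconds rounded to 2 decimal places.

Paired design: SE = s_d/√n = 0.5/√13 = 0.1387.
t* = 1.782; margin of error = 1.782 × 0.1387 = 0.2472.
-1.8 ± 0.2472 → (-2.05, -1.55).

(-2.05, -1.55)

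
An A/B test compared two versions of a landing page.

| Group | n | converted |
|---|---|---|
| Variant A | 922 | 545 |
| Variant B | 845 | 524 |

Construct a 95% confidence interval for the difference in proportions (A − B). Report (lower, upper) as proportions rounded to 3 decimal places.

First, p̂₁ = 545/922 = 0.5911; p̂₂ = 524/845 = 0.6201.
The two standard errors are √(0.5911×0.4089/922) = 0.01619 and √(0.6201×0.3799/845) = 0.01670.
Because the samples are independent, SE_diff = √(0.01619² + 0.01670²) = 0.02326.
Using z* = 1.960 for 95%, ME = 1.960 × 0.02326 = 0.04559.
p̂₁ − p̂₂ = -0.0290; interval -0.0290 ± 0.04559 gives (-0.075, 0.017).

(-0.075, 0.017)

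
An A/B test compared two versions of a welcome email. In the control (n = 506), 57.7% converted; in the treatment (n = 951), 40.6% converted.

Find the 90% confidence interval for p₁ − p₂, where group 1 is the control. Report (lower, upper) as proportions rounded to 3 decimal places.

(0.126, 0.216)

Each SE is √(p̂(1−p̂)/n): √(0.5770·0.4230/506) = 0.02196 and √(0.4060·0.5940/951) = 0.01592.
SE(p̂₁ − p̂₂) = √(SE₁² + SE₂²) = √(0.0004822416 + 0.0002534464) = 0.02712, since the two samples are independent.
At 90% confidence z* = 1.645; margin = 1.645 × 0.02712 = 0.04461.
The difference is 0.5770 − 0.4060 = 0.1710, so the interval is 0.1710 ± 0.04461 = (0.126, 0.216).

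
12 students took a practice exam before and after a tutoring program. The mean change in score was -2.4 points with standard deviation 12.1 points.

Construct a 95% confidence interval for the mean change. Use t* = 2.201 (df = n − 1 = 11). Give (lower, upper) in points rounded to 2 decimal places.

Paired design: SE = s_d/√n = 12.1/√12 = 3.4930.
t* = 2.201; margin of error = 2.201 × 3.4930 = 7.6881.
-2.4 ± 7.6881 → (-10.09, 5.29).

(-10.09, 5.29)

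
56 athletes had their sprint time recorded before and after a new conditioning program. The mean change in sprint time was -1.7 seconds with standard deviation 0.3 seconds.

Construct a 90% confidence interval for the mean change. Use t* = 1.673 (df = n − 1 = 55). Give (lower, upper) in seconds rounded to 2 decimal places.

(-1.77, -1.63)

Paired design: SE = s_d/√n = 0.3/√56 = 0.0401.
t* = 1.673; margin of error = 1.673 × 0.0401 = 0.0671.
-1.7 ± 0.0671 → (-1.77, -1.63).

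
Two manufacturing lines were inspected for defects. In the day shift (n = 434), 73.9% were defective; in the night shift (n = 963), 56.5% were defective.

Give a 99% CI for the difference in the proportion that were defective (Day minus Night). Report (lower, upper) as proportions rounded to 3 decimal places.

SE₁ = √(p̂₁(1−p̂₁)/n₁) = √(0.7390·0.2610/434) = 0.02108; SE₂ = √(0.5650·0.4350/963) = 0.01598.
Independent samples: SE of the difference = √(SE₁² + SE₂²) = √(0.0004443664 + 0.0002553604) = 0.02645.
z* for 99% confidence is 2.576, so the margin of error is 2.576 × 0.02645 = 0.06814.
Point estimate p̂₁ − p̂₂ = 0.7390 − 0.5650 = 0.1740.
0.1740 ± 0.06814 → (0.106, 0.242).

(0.106, 0.242)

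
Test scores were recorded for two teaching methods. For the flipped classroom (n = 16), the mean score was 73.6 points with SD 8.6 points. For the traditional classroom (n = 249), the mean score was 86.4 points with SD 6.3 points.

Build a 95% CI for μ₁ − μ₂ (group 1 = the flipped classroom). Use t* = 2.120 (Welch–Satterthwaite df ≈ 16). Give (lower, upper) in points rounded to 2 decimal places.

SE₁ = s₁/√n₁ = 8.6/√16 = 2.1500; SE₂ = 6.3/√249 = 0.3992.
Independent samples, unequal variances: SE_diff = √(SE₁² + SE₂²) = √(4.6225 + 0.15936064) = 2.1867.
t* = 2.120, so margin of error = 2.120 × 2.1867 = 4.6358.
Difference in means = 73.6 − 86.4 = -12.8000.
-12.8000 ± 4.6358 → (-17.44, -8.16).

(-17.44, -8.16)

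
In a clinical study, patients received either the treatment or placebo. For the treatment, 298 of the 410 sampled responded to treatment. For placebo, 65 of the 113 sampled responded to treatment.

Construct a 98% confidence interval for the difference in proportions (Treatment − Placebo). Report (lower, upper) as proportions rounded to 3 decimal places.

Sample proportions: 298/410 = 0.7268, 65/113 = 0.5752.
Each SE is √(p̂(1−p̂)/n): √(0.7268·0.2732/410) = 0.02201 and √(0.5752·0.4248/113) = 0.04650.
SE(p̂₁ − p̂₂) = √(SE₁² + SE₂²) = √(0.0004844401 + 0.00216225) = 0.05145, since the two samples are independent.
At 98% confidence z* = 2.326; margin = 2.326 × 0.05145 = 0.11967.
The difference is 0.7268 − 0.5752 = 0.1516, so the interval is 0.1516 ± 0.11967 = (0.032, 0.271).

(0.032, 0.271)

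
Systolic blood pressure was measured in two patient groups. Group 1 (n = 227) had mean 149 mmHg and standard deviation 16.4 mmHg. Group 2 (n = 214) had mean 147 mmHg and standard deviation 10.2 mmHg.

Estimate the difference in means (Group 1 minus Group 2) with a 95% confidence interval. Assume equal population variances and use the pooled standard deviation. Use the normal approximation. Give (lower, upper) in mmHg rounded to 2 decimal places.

s_p = √[((n₁−1)s₁² + (n₂−1)s₂²)/(n₁+n₂−2)] = √[(226·16.4² + 213·10.2²)/439] = 13.7456.
SE = 13.7456·√(1/227 + 1/214) = 1.3097.
With z* = 1.960, margin = 1.960 × 1.3097 = 2.5670.
x̄₁ − x̄₂ = 149 − 147 = 2.0000; interval 2.0000 ± 2.5670 = (-0.57, 4.57).

(-0.57, 4.57)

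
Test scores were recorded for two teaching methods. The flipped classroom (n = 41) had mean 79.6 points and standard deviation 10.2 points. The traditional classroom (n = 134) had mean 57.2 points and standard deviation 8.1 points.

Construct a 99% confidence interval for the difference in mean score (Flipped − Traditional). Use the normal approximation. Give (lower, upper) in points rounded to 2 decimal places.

(17.92, 26.88)

Standard errors of each mean: 10.2/√41 = 1.5930 and 8.1/√134 = 0.6997.
SE(x̄₁ − x̄₂) = √(1.5930² + 0.6997²) = 1.7399 for independent samples with unequal variances.
With z* = 2.576, the margin is 2.576 × 1.7399 = 4.4820.
x̄₁ − x̄₂ = 79.6 − 57.2 = 22.4000; the interval is 22.4000 ± 4.4820 = (17.92, 26.88).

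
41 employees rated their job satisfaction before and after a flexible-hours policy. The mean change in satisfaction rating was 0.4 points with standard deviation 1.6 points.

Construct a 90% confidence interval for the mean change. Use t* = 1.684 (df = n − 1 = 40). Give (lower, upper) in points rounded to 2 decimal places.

(-0.02, 0.82)

This is a matched-pairs design, so SE = s_d/√n = 1.6/√41 = 0.2499.
Margin = 1.684 × 0.2499 = 0.4208; the interval is 0.4 ± 0.4208 = (-0.02, 0.82).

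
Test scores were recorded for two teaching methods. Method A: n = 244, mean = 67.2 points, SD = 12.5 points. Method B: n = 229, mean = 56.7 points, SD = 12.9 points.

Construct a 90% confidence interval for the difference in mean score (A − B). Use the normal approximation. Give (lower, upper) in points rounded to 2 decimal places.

(8.58, 12.42)

Standard errors of each mean: 12.5/√244 = 0.8002 and 12.9/√229 = 0.8525.
SE(x̄₁ − x̄₂) = √(0.8002² + 0.8525²) = 1.1692 for independent samples with unequal variances.
With z* = 1.645, the margin is 1.645 × 1.1692 = 1.9233.
x̄₁ − x̄₂ = 67.2 − 56.7 = 10.5000; the interval is 10.5000 ± 1.9233 = (8.58, 12.42).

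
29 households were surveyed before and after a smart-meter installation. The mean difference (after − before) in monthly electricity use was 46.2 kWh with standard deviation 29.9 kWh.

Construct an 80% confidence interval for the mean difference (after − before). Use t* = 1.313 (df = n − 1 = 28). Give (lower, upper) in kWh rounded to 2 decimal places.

Paired design: SE = s_d/√n = 29.9/√29 = 5.5523.
t* = 1.313; margin of error = 1.313 × 5.5523 = 7.2902.
46.2 ± 7.2902 → (38.91, 53.49).

(38.91, 53.49)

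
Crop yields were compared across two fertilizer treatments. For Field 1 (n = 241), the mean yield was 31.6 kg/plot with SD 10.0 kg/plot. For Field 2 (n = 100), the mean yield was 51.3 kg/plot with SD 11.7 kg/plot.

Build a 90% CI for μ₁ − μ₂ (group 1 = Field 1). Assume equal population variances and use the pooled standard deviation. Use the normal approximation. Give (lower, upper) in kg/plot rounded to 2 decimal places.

s_p = √[((n₁−1)s₁² + (n₂−1)s₂²)/(n₁+n₂−2)] = √[(240·10.0² + 99·11.7²)/339] = 10.5249.
SE = 10.5249·√(1/241 + 1/100) = 1.2519.
With z* = 1.645, margin = 1.645 × 1.2519 = 2.0594.
x̄₁ − x̄₂ = 31.6 − 51.3 = -19.7000; interval -19.7000 ± 2.0594 = (-21.76, -17.64).

(-21.76, -17.64)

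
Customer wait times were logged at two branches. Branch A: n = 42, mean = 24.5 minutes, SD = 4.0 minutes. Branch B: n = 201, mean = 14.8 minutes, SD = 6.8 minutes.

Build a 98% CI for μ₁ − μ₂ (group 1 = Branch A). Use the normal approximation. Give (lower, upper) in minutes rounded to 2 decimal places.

Per-group SEs: s₁/√n₁ = 4.0/√42 = 0.6172, s₂/√n₂ = 6.8/√201 = 0.4796.
Unpooled SE of the difference: √(0.38093584 + 0.23001616) = 0.7816.
Margin of error = z* · SE = 2.326 × 0.7816 = 1.8180.
x̄₁ − x̄₂ = 24.5 − 14.8 = 9.7000.
CI: 9.7000 ± 1.8180 = (7.88, 11.52).

(7.88, 11.52)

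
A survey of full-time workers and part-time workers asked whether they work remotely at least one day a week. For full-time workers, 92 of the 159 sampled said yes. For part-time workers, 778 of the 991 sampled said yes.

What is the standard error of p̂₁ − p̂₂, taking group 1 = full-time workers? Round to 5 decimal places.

Sample proportions: 92/159 = 0.5786, 778/991 = 0.7851.
Each SE is √(p̂(1−p̂)/n): √(0.5786·0.4214/159) = 0.03916 and √(0.7851·0.2149/991) = 0.01305.
SE(p̂₁ − p̂₂) = √(SE₁² + SE₂²) = √(0.0015335056 + 0.0001703025) = 0.04128, since the two samples are independent.

0.04128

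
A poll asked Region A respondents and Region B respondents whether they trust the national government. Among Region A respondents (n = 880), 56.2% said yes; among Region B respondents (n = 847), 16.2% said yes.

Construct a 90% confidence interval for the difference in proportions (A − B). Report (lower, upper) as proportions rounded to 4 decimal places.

(0.3655, 0.4345)

Each SE is √(p̂(1−p̂)/n): √(0.5620·0.4380/880) = 0.01672 and √(0.1620·0.8380/847) = 0.01266.
SE(p̂₁ − p̂₂) = √(SE₁² + SE₂²) = √(0.0002795584 + 0.0001602756) = 0.02097, since the two samples are independent.
At 90% confidence z* = 1.645; margin = 1.645 × 0.02097 = 0.03450.
The difference is 0.5620 − 0.1620 = 0.4000, so the interval is 0.4000 ± 0.03450 = (0.3655, 0.4345).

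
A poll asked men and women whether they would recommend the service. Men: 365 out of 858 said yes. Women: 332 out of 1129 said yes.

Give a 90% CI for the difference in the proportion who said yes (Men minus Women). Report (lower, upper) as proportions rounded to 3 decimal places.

First, p̂₁ = 365/858 = 0.4254; p̂₂ = 332/1129 = 0.2941.
The two standard errors are √(0.4254×0.5746/858) = 0.01688 and √(0.2941×0.7059/1129) = 0.01356.
Because the samples are independent, SE_diff = √(0.01688² + 0.01356²) = 0.02165.
Using z* = 1.645 for 90%, ME = 1.645 × 0.02165 = 0.03561.
p̂₁ − p̂₂ = 0.1313; interval 0.1313 ± 0.03561 gives (0.096, 0.167).

(0.096, 0.167)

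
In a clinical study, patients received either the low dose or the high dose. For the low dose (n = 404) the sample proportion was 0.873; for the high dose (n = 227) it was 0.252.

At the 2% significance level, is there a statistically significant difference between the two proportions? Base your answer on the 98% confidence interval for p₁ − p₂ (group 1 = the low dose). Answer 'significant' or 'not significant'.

Each SE is √(p̂(1−p̂)/n): √(0.8730·0.1270/404) = 0.01657 and √(0.2520·0.7480/227) = 0.02882.
SE(p̂₁ − p̂₂) = √(SE₁² + SE₂²) = √(0.0002745649 + 0.0008305924) = 0.03324, since the two samples are independent.
At 98% confidence z* = 2.326; margin = 2.326 × 0.03324 = 0.07732.
The difference is 0.8730 − 0.2520 = 0.6210, so the interval is 0.6210 ± 0.07732 = (0.54368, 0.69832).
The interval (0.54368, 0.69832) does not contain 0, so the difference is significant.

significant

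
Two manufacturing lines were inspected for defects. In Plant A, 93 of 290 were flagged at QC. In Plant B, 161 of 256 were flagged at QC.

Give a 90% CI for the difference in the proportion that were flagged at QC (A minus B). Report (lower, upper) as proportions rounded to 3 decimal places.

(-0.375, -0.241)

First, p̂₁ = 93/290 = 0.3207; p̂₂ = 161/256 = 0.6289.
The two standard errors are √(0.3207×0.6793/290) = 0.02741 and √(0.6289×0.3711/256) = 0.03019.
Because the samples are independent, SE_diff = √(0.02741² + 0.03019²) = 0.04078.
Using z* = 1.645 for 90%, ME = 1.645 × 0.04078 = 0.06708.
p̂₁ − p̂₂ = -0.3082; interval -0.3082 ± 0.06708 gives (-0.375, -0.241).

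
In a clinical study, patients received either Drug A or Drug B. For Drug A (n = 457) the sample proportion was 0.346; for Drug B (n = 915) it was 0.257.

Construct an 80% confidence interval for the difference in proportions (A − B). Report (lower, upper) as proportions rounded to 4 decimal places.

(0.0550, 0.1230)

Each SE is √(p̂(1−p̂)/n): √(0.3460·0.6540/457) = 0.02225 and √(0.2570·0.7430/915) = 0.01445.
SE(p̂₁ − p̂₂) = √(SE₁² + SE₂²) = √(0.0004950625 + 0.0002088025) = 0.02653, since the two samples are independent.
At 80% confidence z* = 1.282; margin = 1.282 × 0.02653 = 0.03401.
The difference is 0.3460 − 0.2570 = 0.0890, so the interval is 0.0890 ± 0.03401 = (0.0550, 0.1230).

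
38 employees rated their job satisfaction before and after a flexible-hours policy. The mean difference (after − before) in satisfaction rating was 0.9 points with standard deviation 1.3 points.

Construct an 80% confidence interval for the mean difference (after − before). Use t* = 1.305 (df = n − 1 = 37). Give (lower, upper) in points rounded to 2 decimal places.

(0.62, 1.18)

Paired design: SE = s_d/√n = 1.3/√38 = 0.2109.
t* = 1.305; margin of error = 1.305 × 0.2109 = 0.2752.
0.9 ± 0.2752 → (0.62, 1.18).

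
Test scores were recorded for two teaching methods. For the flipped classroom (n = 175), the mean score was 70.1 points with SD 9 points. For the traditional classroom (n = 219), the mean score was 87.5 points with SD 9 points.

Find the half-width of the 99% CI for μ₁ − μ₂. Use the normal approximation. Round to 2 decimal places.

Standard errors of each mean: 9/√175 = 0.6803 and 9/√219 = 0.6082.
SE(x̄₁ − x̄₂) = √(0.6803² + 0.6082²) = 0.9125 for independent samples with unequal variances.
With z* = 2.576, the margin is 2.576 × 0.9125 = 2.3506.

2.35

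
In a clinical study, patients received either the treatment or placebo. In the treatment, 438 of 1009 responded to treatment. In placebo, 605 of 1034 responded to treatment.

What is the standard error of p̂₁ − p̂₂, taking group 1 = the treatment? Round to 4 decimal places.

0.0219

First, p̂₁ = 438/1009 = 0.4341; p̂₂ = 605/1034 = 0.5851.
The two standard errors are √(0.4341×0.5659/1009) = 0.01560 and √(0.5851×0.4149/1034) = 0.01532.
Because the samples are independent, SE_diff = √(0.01560² + 0.01532²) = 0.02186.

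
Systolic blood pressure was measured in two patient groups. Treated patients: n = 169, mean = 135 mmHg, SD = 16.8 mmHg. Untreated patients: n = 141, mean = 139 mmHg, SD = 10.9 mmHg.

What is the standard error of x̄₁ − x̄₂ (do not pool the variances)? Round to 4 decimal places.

SE₁ = s₁/√n₁ = 16.8/√169 = 1.2923; SE₂ = 10.9/√141 = 0.9179.
Independent samples, unequal variances: SE_diff = √(SE₁² + SE₂²) = √(1.67003929 + 0.84254041) = 1.5851.

1.5851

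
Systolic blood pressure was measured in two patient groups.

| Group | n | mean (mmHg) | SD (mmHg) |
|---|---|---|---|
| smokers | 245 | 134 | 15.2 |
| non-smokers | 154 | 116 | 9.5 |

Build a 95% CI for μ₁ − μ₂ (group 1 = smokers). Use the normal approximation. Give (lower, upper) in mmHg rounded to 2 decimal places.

Per-group SEs: s₁/√n₁ = 15.2/√245 = 0.9711, s₂/√n₂ = 9.5/√154 = 0.7655.
Unpooled SE of the difference: √(0.94303521 + 0.58599025) = 1.2365.
Margin of error = z* · SE = 1.960 × 1.2365 = 2.4235.
x̄₁ − x̄₂ = 134 − 116 = 18.0000.
CI: 18.0000 ± 2.4235 = (15.58, 20.42).

(15.58, 20.42)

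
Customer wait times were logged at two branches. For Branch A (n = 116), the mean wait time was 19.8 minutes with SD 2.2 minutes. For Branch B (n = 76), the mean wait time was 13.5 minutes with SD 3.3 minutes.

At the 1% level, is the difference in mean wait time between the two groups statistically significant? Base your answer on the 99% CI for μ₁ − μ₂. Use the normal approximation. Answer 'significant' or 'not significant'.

significant

Per-group SEs: s₁/√n₁ = 2.2/√116 = 0.2043, s₂/√n₂ = 3.3/√76 = 0.3785.
Unpooled SE of the difference: √(0.04173849 + 0.14326225) = 0.4301.
Margin of error = z* · SE = 2.576 × 0.4301 = 1.1079.
x̄₁ − x̄₂ = 19.8 − 13.5 = 6.3000.
CI: 6.3000 ± 1.1079 = (5.1921, 7.4079).
The interval (5.1921, 7.4079) does not contain 0, so the difference is significant.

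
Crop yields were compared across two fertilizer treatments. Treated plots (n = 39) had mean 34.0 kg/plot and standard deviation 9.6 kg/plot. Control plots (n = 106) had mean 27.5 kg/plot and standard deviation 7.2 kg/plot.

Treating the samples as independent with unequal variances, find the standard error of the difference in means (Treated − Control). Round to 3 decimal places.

1.689

SE₁ = s₁/√n₁ = 9.6/√39 = 1.5372; SE₂ = 7.2/√106 = 0.6993.
Independent samples, unequal variances: SE_diff = √(SE₁² + SE₂²) = √(2.36298384 + 0.48902049) = 1.6888.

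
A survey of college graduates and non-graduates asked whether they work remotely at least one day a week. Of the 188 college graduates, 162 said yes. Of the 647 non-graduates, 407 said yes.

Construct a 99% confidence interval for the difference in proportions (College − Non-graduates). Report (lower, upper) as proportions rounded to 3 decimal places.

Sample proportions: 162/188 = 0.8617, 407/647 = 0.6291.
Each SE is √(p̂(1−p̂)/n): √(0.8617·0.1383/188) = 0.02518 and √(0.6291·0.3709/647) = 0.01899.
SE(p̂₁ − p̂₂) = √(SE₁² + SE₂²) = √(0.0006340324 + 0.0003606201) = 0.03154, since the two samples are independent.
At 99% confidence z* = 2.576; margin = 2.576 × 0.03154 = 0.08125.
The difference is 0.8617 − 0.6291 = 0.2326, so the interval is 0.2326 ± 0.08125 = (0.151, 0.314).

(0.151, 0.314)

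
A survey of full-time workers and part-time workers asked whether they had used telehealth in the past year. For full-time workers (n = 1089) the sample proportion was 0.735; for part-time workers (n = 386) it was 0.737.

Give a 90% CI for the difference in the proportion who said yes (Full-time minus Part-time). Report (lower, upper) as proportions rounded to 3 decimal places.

(-0.045, 0.041)

SE₁ = √(p̂₁(1−p̂₁)/n₁) = √(0.7350·0.2650/1089) = 0.01337; SE₂ = √(0.7370·0.2630/386) = 0.02241.
Independent samples: SE of the difference = √(SE₁² + SE₂²) = √(0.0001787569 + 0.0005022081) = 0.02610.
z* for 90% confidence is 1.645, so the margin of error is 1.645 × 0.02610 = 0.04293.
Point estimate p̂₁ − p̂₂ = 0.7350 − 0.7370 = -0.0020.
-0.0020 ± 0.04293 → (-0.045, 0.041).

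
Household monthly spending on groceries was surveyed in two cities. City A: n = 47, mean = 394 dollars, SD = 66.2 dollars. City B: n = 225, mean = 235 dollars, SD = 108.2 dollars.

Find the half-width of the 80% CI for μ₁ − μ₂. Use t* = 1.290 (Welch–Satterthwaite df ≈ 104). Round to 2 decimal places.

15.55

SE₁ = s₁/√n₁ = 66.2/√47 = 9.6563; SE₂ = 108.2/√225 = 7.2133.
Independent samples, unequal variances: SE_diff = √(SE₁² + SE₂²) = √(93.24412969 + 52.03169689) = 12.0530.
t* = 1.290, so margin of error = 1.290 × 12.0530 = 15.5484.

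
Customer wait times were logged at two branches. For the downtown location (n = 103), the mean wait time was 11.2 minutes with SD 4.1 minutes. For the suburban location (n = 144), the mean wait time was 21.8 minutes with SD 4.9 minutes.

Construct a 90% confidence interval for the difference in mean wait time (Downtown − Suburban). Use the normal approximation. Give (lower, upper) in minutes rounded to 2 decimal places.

(-11.54, -9.66)

SE₁ = s₁/√n₁ = 4.1/√103 = 0.4040; SE₂ = 4.9/√144 = 0.4083.
Independent samples, unequal variances: SE_diff = √(SE₁² + SE₂²) = √(0.163216 + 0.16670889) = 0.5744.
z* = 1.645, so margin of error = 1.645 × 0.5744 = 0.9449.
Difference in means = 11.2 − 21.8 = -10.6000.
-10.6000 ± 0.9449 → (-11.54, -9.66).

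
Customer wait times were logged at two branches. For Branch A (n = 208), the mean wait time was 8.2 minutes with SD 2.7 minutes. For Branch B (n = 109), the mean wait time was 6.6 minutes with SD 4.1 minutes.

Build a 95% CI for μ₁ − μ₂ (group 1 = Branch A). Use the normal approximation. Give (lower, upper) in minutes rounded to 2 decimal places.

Per-group SEs: s₁/√n₁ = 2.7/√208 = 0.1872, s₂/√n₂ = 4.1/√109 = 0.3927.
Unpooled SE of the difference: √(0.03504384 + 0.15421329) = 0.4350.
Margin of error = z* · SE = 1.960 × 0.4350 = 0.8526.
x̄₁ − x̄₂ = 8.2 − 6.6 = 1.6000.
CI: 1.6000 ± 0.8526 = (0.75, 2.45).

(0.75, 2.45)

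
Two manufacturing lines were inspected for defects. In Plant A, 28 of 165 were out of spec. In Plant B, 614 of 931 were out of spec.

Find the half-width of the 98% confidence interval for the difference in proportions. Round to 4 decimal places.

0.0770

First, p̂₁ = 28/165 = 0.1697; p̂₂ = 614/931 = 0.6595.
The two standard errors are √(0.1697×0.8303/165) = 0.02922 and √(0.6595×0.3405/931) = 0.01553.
Because the samples are independent, SE_diff = √(0.02922² + 0.01553²) = 0.03309.
Using z* = 2.326 for 98%, ME = 2.326 × 0.03309 = 0.07697.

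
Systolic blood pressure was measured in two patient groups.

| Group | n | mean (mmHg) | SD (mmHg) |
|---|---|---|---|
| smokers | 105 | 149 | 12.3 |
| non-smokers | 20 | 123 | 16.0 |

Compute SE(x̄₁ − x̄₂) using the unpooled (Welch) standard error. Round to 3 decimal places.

SE₁ = s₁/√n₁ = 12.3/√105 = 1.2004; SE₂ = 16.0/√20 = 3.5777.
Independent samples, unequal variances: SE_diff = √(SE₁² + SE₂²) = √(1.44096016 + 12.79993729) = 3.7737.

3.774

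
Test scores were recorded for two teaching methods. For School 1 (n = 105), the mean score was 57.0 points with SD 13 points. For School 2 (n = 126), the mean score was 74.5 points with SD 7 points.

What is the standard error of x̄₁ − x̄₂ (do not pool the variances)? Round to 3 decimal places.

Standard errors of each mean: 13/√105 = 1.2687 and 7/√126 = 0.6236.
SE(x̄₁ − x̄₂) = √(1.2687² + 0.6236²) = 1.4137 for independent samples with unequal variances.

1.414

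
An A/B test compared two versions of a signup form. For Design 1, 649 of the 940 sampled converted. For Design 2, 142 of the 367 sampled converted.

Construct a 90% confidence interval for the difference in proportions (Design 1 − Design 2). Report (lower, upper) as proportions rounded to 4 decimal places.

p̂₁ = 649/940 = 0.6904 and p̂₂ = 142/367 = 0.3869.
SE₁ = √(p̂₁(1−p̂₁)/n₁) = √(0.6904·0.3096/940) = 0.01508; SE₂ = √(0.3869·0.6131/367) = 0.02542.
Independent samples: SE of the difference = √(SE₁² + SE₂²) = √(0.0002274064 + 0.0006461764) = 0.02956.
z* for 90% confidence is 1.645, so the margin of error is 1.645 × 0.02956 = 0.04863.
Point estimate p̂₁ − p̂₂ = 0.6904 − 0.3869 = 0.3035.
0.3035 ± 0.04863 → (0.2549, 0.3521).

(0.2549, 0.3521)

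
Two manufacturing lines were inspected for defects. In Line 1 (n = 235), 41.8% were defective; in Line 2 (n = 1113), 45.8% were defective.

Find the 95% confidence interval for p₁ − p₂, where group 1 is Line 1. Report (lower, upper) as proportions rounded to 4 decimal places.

(-0.1095, 0.0295)

SE₁ = √(p̂₁(1−p̂₁)/n₁) = √(0.4180·0.5820/235) = 0.03217; SE₂ = √(0.4580·0.5420/1113) = 0.01493.
Independent samples: SE of the difference = √(SE₁² + SE₂²) = √(0.0010349089 + 0.0002229049) = 0.03547.
z* for 95% confidence is 1.960, so the margin of error is 1.960 × 0.03547 = 0.06952.
Point estimate p̂₁ − p̂₂ = 0.4180 − 0.4580 = -0.0400.
-0.0400 ± 0.06952 → (-0.1095, 0.0295).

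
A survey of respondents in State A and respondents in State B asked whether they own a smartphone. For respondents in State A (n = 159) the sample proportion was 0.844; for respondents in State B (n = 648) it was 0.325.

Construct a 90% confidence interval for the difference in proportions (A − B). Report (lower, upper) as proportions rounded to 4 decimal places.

(0.4628, 0.5752)

The two standard errors are √(0.8440×0.1560/159) = 0.02878 and √(0.3250×0.6750/648) = 0.01840.
Because the samples are independent, SE_diff = √(0.02878² + 0.01840²) = 0.03416.
Using z* = 1.645 for 90%, ME = 1.645 × 0.03416 = 0.05619.
p̂₁ − p̂₂ = 0.5190; interval 0.5190 ± 0.05619 gives (0.4628, 0.5752).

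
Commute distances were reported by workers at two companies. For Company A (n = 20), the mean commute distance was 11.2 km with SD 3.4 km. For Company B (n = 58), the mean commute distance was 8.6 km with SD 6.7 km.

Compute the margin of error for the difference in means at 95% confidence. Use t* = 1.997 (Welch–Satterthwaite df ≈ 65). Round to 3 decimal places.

Standard errors of each mean: 3.4/√20 = 0.7603 and 6.7/√58 = 0.8798.
SE(x̄₁ − x̄₂) = √(0.7603² + 0.8798²) = 1.1628 for independent samples with unequal variances.
With t* = 1.997, the margin is 1.997 × 1.1628 = 2.3221.

2.322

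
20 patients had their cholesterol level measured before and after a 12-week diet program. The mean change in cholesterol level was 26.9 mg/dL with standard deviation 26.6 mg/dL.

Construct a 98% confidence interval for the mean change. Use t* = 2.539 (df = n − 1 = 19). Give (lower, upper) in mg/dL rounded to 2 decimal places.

(11.80, 42.00)

This is a matched-pairs design, so SE = s_d/√n = 26.6/√20 = 5.9479.
Margin = 2.539 × 5.9479 = 15.1017; the interval is 26.9 ± 15.1017 = (11.80, 42.00).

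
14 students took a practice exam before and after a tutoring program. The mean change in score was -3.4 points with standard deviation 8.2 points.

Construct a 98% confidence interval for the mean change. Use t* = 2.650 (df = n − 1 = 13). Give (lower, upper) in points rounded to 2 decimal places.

Paired design: SE = s_d/√n = 8.2/√14 = 2.1915.
t* = 2.650; margin of error = 2.650 × 2.1915 = 5.8075.
-3.4 ± 5.8075 → (-9.21, 2.41).

(-9.21, 2.41)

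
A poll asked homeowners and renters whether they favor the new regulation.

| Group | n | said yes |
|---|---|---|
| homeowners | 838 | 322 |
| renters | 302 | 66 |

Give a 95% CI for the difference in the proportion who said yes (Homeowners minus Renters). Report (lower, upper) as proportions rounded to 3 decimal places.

(0.109, 0.223)

First, p̂₁ = 322/838 = 0.3842; p̂₂ = 66/302 = 0.2185.
The two standard errors are √(0.3842×0.6158/838) = 0.01680 and √(0.2185×0.7815/302) = 0.02378.
Because the samples are independent, SE_diff = √(0.01680² + 0.02378²) = 0.02912.
Using z* = 1.960 for 95%, ME = 1.960 × 0.02912 = 0.05708.
p̂₁ − p̂₂ = 0.1657; interval 0.1657 ± 0.05708 gives (0.109, 0.223).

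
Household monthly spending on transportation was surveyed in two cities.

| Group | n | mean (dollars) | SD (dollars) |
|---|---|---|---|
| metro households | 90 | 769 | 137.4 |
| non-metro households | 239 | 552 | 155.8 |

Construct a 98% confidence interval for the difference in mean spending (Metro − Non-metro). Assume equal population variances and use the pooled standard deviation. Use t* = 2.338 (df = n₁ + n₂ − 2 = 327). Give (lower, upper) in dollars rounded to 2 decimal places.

(173.33, 260.67)

Pooled variance s_p² = [89·137.4² + 238·155.8²] / (90+239−2) = 22805.3087, so s_p = 151.0143.
SE_diff = s_p·√(1/n₁ + 1/n₂) = 151.0143·√(1/90 + 1/239) = 18.6765.
t* = 2.338; margin = 2.338 × 18.6765 = 43.6657.
Difference = 769 − 552 = 217.0000.
217.0000 ± 43.6657 → (173.33, 260.67).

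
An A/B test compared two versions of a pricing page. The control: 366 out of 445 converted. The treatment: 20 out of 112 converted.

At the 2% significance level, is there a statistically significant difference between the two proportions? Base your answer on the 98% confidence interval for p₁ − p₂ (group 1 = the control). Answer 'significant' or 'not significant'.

significant

First, p̂₁ = 366/445 = 0.8225; p̂₂ = 20/112 = 0.1786.
The two standard errors are √(0.8225×0.1775/445) = 0.01811 and √(0.1786×0.8214/112) = 0.03619.
Because the samples are independent, SE_diff = √(0.01811² + 0.03619²) = 0.04047.
Using z* = 2.326 for 98%, ME = 2.326 × 0.04047 = 0.09413.
p̂₁ − p̂₂ = 0.6439; interval 0.6439 ± 0.09413 gives (0.54977, 0.73803).
The interval (0.54977, 0.73803) does not contain 0, so the difference is significant.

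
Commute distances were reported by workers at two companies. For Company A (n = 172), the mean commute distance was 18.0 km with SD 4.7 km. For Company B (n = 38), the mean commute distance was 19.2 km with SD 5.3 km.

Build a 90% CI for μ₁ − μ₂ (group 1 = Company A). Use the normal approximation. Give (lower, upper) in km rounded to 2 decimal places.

(-2.73, 0.33)

Per-group SEs: s₁/√n₁ = 4.7/√172 = 0.3584, s₂/√n₂ = 5.3/√38 = 0.8598.
Unpooled SE of the difference: √(0.12845056 + 0.73925604) = 0.9315.
Margin of error = z* · SE = 1.645 × 0.9315 = 1.5323.
x̄₁ − x̄₂ = 18.0 − 19.2 = -1.2000.
CI: -1.2000 ± 1.5323 = (-2.73, 0.33).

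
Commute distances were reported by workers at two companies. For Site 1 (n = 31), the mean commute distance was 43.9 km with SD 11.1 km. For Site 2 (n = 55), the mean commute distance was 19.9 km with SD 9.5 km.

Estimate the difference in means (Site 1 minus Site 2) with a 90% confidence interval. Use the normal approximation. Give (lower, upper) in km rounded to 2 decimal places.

(20.10, 27.90)

SE₁ = s₁/√n₁ = 11.1/√31 = 1.9936; SE₂ = 9.5/√55 = 1.2810.
Independent samples, unequal variances: SE_diff = √(SE₁² + SE₂²) = √(3.97444096 + 1.640961) = 2.3697.
z* = 1.645, so margin of error = 1.645 × 2.3697 = 3.8982.
Difference in means = 43.9 − 19.9 = 24.0000.
24.0000 ± 3.8982 → (20.10, 27.90).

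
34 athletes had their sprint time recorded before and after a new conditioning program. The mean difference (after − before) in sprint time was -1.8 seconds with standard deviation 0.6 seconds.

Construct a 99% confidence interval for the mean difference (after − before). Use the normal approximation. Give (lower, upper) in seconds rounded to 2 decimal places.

(-2.07, -1.53)

This is a matched-pairs design, so SE = s_d/√n = 0.6/√34 = 0.1029.
Margin = 2.576 × 0.1029 = 0.2651; the interval is -1.8 ± 0.2651 = (-2.07, -1.53).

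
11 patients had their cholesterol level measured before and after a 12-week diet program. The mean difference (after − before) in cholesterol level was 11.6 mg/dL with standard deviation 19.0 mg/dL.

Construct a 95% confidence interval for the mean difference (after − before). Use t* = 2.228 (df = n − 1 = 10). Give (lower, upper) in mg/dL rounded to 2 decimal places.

This is a matched-pairs design, so SE = s_d/√n = 19.0/√11 = 5.7287.
Margin = 2.228 × 5.7287 = 12.7635; the interval is 11.6 ± 12.7635 = (-1.16, 24.36).

(-1.16, 24.36)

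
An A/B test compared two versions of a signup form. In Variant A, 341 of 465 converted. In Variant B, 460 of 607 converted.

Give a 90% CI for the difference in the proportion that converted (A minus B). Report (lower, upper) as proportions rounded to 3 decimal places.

p̂₁ = 341/465 = 0.7333 and p̂₂ = 460/607 = 0.7578.
SE₁ = √(p̂₁(1−p̂₁)/n₁) = √(0.7333·0.2667/465) = 0.02051; SE₂ = √(0.7578·0.2422/607) = 0.01739.
Independent samples: SE of the difference = √(SE₁² + SE₂²) = √(0.0004206601 + 0.0003024121) = 0.02689.
z* for 90% confidence is 1.645, so the margin of error is 1.645 × 0.02689 = 0.04423.
Point estimate p̂₁ − p̂₂ = 0.7333 − 0.7578 = -0.0245.
-0.0245 ± 0.04423 → (-0.069, 0.020).

(-0.069, 0.020)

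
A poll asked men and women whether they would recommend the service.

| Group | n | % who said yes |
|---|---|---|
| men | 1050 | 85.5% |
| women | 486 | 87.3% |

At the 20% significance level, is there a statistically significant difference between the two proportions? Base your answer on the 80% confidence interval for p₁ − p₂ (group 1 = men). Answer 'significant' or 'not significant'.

SE₁ = √(p̂₁(1−p̂₁)/n₁) = √(0.8550·0.1450/1050) = 0.01087; SE₂ = √(0.8730·0.1270/486) = 0.01510.
Independent samples: SE of the difference = √(SE₁² + SE₂²) = √(0.0001181569 + 0.00022801) = 0.01861.
z* for 80% confidence is 1.282, so the margin of error is 1.282 × 0.01861 = 0.02386.
Point estimate p̂₁ − p̂₂ = 0.8550 − 0.8730 = -0.0180.
-0.0180 ± 0.02386 → (-0.04186, 0.00586).
The interval (-0.04186, 0.00586) contains 0, so the difference is not significant.

not significant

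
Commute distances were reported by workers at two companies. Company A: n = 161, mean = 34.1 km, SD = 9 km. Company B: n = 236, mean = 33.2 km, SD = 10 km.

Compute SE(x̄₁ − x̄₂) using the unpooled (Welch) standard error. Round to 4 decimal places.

0.9627

Per-group SEs: s₁/√n₁ = 9/√161 = 0.7093, s₂/√n₂ = 10/√236 = 0.6509.
Unpooled SE of the difference: √(0.50310649 + 0.42367081) = 0.9627.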